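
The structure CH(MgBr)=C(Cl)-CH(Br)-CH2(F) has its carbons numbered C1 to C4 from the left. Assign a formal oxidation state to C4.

Count +1 for every bond to an atom more electronegative than carbon and −1 for every bond to one less electronegative; C–C bonds are 0.
C4 has one bond to C (0), one bond to F (+1), one bond to H (-1), one bond to H (-1).
Oxidation state = 0 + 1 − 1 − 1 = -1.

-1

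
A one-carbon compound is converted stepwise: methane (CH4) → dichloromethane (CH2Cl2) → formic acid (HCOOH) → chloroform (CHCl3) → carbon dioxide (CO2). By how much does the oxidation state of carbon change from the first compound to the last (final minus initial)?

+8

Carbon oxidation states along the series — methane: -4, dichloromethane: 0, formic acid: +2, chloroform: +2, carbon dioxide: +4.
Net change = +4 − (-4) = +8.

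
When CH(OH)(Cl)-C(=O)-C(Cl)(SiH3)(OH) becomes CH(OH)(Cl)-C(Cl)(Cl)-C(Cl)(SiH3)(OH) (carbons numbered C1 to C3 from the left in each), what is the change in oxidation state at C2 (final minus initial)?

0

Before: C2 has 2 bonds to C, 2 bonds to O → oxidation state +2.
After: C2 has 2 bonds to C, 2 bonds to Cl → oxidation state +2.
Δ = +2 − (+2) = 0, so no net redox change at C2.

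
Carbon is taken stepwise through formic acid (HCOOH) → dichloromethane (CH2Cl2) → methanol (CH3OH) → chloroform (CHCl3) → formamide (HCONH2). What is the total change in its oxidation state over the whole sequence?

0

Carbon oxidation states along the series — formic acid: +2, dichloromethane: 0, methanol: -2, chloroform: +2, formamide: +2.
Net change = +2 − (+2) = 0.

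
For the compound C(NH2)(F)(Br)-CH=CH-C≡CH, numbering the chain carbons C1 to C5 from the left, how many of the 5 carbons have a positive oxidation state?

Bonds to more-electronegative neighbours contribute +1 each, bonds to H or metals contribute −1 each, and C–C bonds contribute 0. Tallying each carbon:
C1: 1C, 1N, 1F, 1Br → 0 + 1 + 1 + 1 = +3
C2: 3C, 1H → 0 − 1 = -1
C3: 3C, 1H → 0 − 1 = -1
C4: 4C → 0 = 0
C5: 3C, 1H → 0 − 1 = -1
1 carbon (C1) meets the condition.

1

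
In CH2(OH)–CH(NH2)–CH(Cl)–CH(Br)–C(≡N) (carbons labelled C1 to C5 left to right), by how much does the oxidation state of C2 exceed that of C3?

0

C2: 2C, 1H, 1N → 0 − 1 + 1 = 0
C3: 2C, 1H, 1Cl → 0 − 1 + 1 = 0
Difference: 0 − (0) = 0.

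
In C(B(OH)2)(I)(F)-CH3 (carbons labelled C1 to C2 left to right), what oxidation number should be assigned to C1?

Assign +1 per bond to O/N/halogen, −1 per bond to H or an electropositive element, and 0 per bond to carbon.
C1 has one bond to C (0), one bond to B (-1), one bond to I (+1), one bond to F (+1).
Oxidation state = 0 − 1 + 1 + 1 = +1.

+1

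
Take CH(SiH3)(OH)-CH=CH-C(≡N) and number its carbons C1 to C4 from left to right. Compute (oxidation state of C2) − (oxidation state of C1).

0

C2: 3C, 1H → 0 − 1 = -1
C1: 1C, 1H, 1O, 1Si → 0 − 1 + 1 − 1 = -1
Difference: -1 − (-1) = 0.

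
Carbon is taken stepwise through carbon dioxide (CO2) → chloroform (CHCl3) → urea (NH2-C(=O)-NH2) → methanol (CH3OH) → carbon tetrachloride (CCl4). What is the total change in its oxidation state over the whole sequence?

0

Carbon oxidation states along the series — carbon dioxide: +4, chloroform: +2, urea: +4, methanol: -2, carbon tetrachloride: +4.
Net change = +4 − (+4) = 0.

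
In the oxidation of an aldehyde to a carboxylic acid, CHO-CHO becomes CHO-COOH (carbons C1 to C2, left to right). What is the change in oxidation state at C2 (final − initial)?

Before: C2 has 1 bond to C, 1 bond to H, 2 bonds to O → oxidation state +1.
After: C2 has 1 bond to C, 3 bonds to O → oxidation state +3.
Δ = +3 − (+1) = +2, so this is an oxidation at C2.

+2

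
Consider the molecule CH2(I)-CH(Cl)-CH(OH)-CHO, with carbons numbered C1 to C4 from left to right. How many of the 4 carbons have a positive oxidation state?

1

Count +1 for every bond to an atom more electronegative than carbon and −1 for every bond to one less electronegative; C–C bonds are 0. Tallying each carbon:
C1: 1C, 2H, 1I → 0 − 2 + 1 = -1
C2: 2C, 1H, 1Cl → 0 − 1 + 1 = 0
C3: 2C, 1H, 1O → 0 − 1 + 1 = 0
C4: 1C, 1H, 2O → 0 − 1 + 2 = +1
1 carbon (C4) meets the condition.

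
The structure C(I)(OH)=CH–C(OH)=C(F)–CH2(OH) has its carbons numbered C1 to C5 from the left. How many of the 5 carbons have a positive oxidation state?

Count +1 for every bond to an atom more electronegative than carbon and −1 for every bond to one less electronegative; C–C bonds are 0. Tallying each carbon:
C1: 2C, 1O, 1I → 0 + 1 + 1 = +2
C2: 3C, 1H → 0 − 1 = -1
C3: 3C, 1O → 0 + 1 = +1
C4: 3C, 1F → 0 + 1 = +1
C5: 1C, 2H, 1O → 0 − 2 + 1 = -1
3 carbons (C1, C3, C4) meet the condition.

3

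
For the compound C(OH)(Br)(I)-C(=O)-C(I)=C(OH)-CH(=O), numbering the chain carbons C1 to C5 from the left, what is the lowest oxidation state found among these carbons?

Tallying each carbon's bonds:
C1: 1C, 1O, 1Br, 1I → 0 + 1 + 1 + 1 = +3
C2: 2C, 2O → 0 + 2 = +2
C3: 3C, 1I → 0 + 1 = +1
C4: 3C, 1O → 0 + 1 = +1
C5: 1C, 1H, 2O → 0 − 1 + 2 = +1
The lowest value is +1.

+1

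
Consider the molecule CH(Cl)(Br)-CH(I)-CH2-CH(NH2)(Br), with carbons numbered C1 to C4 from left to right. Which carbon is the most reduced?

C3

Assign +1 per bond to O/N/halogen, −1 per bond to H or an electropositive element, and 0 per bond to carbon. Tallying each carbon:
C1: 1C, 1H, 1Cl, 1Br → 0 − 1 + 1 + 1 = +1
C2: 2C, 1H, 1I → 0 − 1 + 1 = 0
C3: 2C, 2H → 0 − 2 = -2
C4: 1C, 1H, 1N, 1Br → 0 − 1 + 1 + 1 = +1
The most reduced carbon is C3 at -2.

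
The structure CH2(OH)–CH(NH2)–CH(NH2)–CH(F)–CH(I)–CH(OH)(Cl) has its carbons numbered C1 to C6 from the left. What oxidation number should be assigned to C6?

+1

Bonds to more-electronegative neighbours contribute +1 each, bonds to H or metals contribute −1 each, and C–C bonds contribute 0.
C6 has one bond to C (0), one bond to O (+1), one bond to H (-1), one bond to Cl (+1).
Oxidation state = 0 + 1 − 1 + 1 = +1.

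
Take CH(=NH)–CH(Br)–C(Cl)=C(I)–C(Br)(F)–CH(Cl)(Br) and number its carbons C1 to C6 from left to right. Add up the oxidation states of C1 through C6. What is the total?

+6

Tallying each carbon's bonds:
C1: 1C, 1H, 2N → 0 − 1 + 2 = +1
C2: 2C, 1H, 1Br → 0 − 1 + 1 = 0
C3: 3C, 1Cl → 0 + 1 = +1
C4: 3C, 1I → 0 + 1 = +1
C5: 2C, 1F, 1Br → 0 + 1 + 1 = +2
C6: 1C, 1H, 1Cl, 1Br → 0 − 1 + 1 + 1 = +1
Sum = +1 + 0 + 1 + 1 + 2 + 1 = +6.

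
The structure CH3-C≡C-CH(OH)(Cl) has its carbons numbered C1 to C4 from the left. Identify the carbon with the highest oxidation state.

Tallying each carbon's bonds:
C1: 1C, 3H → 0 − 3 = -3
C2: 4C → 0 = 0
C3: 4C → 0 = 0
C4: 1C, 1H, 1O, 1Cl → 0 − 1 + 1 + 1 = +1
The most oxidised carbon is C4 at +1.

C4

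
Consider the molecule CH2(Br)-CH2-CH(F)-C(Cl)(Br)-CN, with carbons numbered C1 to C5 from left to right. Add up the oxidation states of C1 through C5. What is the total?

+2

Count +1 for every bond to an atom more electronegative than carbon and −1 for every bond to one less electronegative; C–C bonds are 0. Tallying each carbon:
C1: 1C, 2H, 1Br → 0 − 2 + 1 = -1
C2: 2C, 2H → 0 − 2 = -2
C3: 2C, 1H, 1F → 0 − 1 + 1 = 0
C4: 2C, 1Cl, 1Br → 0 + 1 + 1 = +2
C5: 1C, 3N → 0 + 3 = +3
Sum = -1 − 2 + 0 + 2 + 3 = +2.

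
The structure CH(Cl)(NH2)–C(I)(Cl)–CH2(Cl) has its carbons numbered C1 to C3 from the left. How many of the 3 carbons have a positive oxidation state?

Bonds to more-electronegative neighbours contribute +1 each, bonds to H or metals contribute −1 each, and C–C bonds contribute 0. Tallying each carbon:
C1: 1C, 1H, 1N, 1Cl → 0 − 1 + 1 + 1 = +1
C2: 2C, 1Cl, 1I → 0 + 1 + 1 = +2
C3: 1C, 2H, 1Cl → 0 − 2 + 1 = -1
2 carbons (C1, C2) meet the condition.

2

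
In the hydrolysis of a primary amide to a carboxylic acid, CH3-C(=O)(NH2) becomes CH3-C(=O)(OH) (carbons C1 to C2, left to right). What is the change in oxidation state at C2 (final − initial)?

0

Before: C2 has 1 bond to C, 2 bonds to O, 1 bond to N → oxidation state +3.
After: C2 has 1 bond to C, 3 bonds to O → oxidation state +3.
Δ = +3 − (+3) = 0, so no net redox change at C2.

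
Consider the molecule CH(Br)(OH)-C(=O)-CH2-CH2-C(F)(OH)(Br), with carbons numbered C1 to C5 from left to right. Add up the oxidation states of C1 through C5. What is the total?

Assign +1 per bond to O/N/halogen, −1 per bond to H or an electropositive element, and 0 per bond to carbon. Tallying each carbon:
C1: 1C, 1H, 1O, 1Br → 0 − 1 + 1 + 1 = +1
C2: 2C, 2O → 0 + 2 = +2
C3: 2C, 2H → 0 − 2 = -2
C4: 2C, 2H → 0 − 2 = -2
C5: 1C, 1O, 1F, 1Br → 0 + 1 + 1 + 1 = +3
Sum = +1 + 2 − 2 − 2 + 3 = +2.

+2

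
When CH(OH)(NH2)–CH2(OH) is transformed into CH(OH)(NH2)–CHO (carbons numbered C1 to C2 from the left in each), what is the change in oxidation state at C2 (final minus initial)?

Before: C2 has 1 bond to C, 2 bonds to H, 1 bond to O → oxidation state -1.
After: C2 has 1 bond to C, 1 bond to H, 2 bonds to O → oxidation state +1.
Δ = +1 − (-1) = +2, so this is an oxidation at C2.

+2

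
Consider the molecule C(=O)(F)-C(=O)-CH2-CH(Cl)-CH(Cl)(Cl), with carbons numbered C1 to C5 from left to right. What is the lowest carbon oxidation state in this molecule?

-2

Bonds to more-electronegative neighbours contribute +1 each, bonds to H or metals contribute −1 each, and C–C bonds contribute 0. Tallying each carbon:
C1: 1C, 2O, 1F → 0 + 2 + 1 = +3
C2: 2C, 2O → 0 + 2 = +2
C3: 2C, 2H → 0 − 2 = -2
C4: 2C, 1H, 1Cl → 0 − 1 + 1 = 0
C5: 1C, 1H, 2Cl → 0 − 1 + 2 = +1
The lowest value is -2.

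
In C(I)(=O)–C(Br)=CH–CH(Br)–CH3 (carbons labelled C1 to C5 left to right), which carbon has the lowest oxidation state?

C5

Tallying each carbon's bonds:
C1: 1C, 2O, 1I → 0 + 2 + 1 = +3
C2: 3C, 1Br → 0 + 1 = +1
C3: 3C, 1H → 0 − 1 = -1
C4: 2C, 1H, 1Br → 0 − 1 + 1 = 0
C5: 1C, 3H → 0 − 3 = -3
The most reduced carbon is C5 at -3.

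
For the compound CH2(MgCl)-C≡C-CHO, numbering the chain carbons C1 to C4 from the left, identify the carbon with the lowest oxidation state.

C1

Bonds to more-electronegative neighbours contribute +1 each, bonds to H or metals contribute −1 each, and C–C bonds contribute 0. Tallying each carbon:
C1: 1C, 2H, 1Mg → 0 − 2 − 1 = -3
C2: 4C → 0 = 0
C3: 4C → 0 = 0
C4: 1C, 1H, 2O → 0 − 1 + 2 = +1
The most reduced carbon is C1 at -3.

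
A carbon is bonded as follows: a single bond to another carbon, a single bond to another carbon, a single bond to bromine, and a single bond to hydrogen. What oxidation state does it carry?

Bonds to more-electronegative neighbours contribute +1 each, bonds to H or metals contribute −1 each, and C–C bonds contribute 0.
The carbon has one bond to C (0), one bond to C (0), one bond to Br (+1), one bond to H (-1).
Oxidation state = 0 + 0 + 1 − 1 = 0.

0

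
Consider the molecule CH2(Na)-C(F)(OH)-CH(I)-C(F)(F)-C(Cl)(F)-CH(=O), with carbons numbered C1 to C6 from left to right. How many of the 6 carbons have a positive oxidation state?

Assign +1 per bond to O/N/halogen, −1 per bond to H or an electropositive element, and 0 per bond to carbon. Tallying each carbon:
C1: 1C, 2H, 1Na → 0 − 2 − 1 = -3
C2: 2C, 1O, 1F → 0 + 1 + 1 = +2
C3: 2C, 1H, 1I → 0 − 1 + 1 = 0
C4: 2C, 2F → 0 + 2 = +2
C5: 2C, 1F, 1Cl → 0 + 1 + 1 = +2
C6: 1C, 1H, 2O → 0 − 1 + 2 = +1
4 carbons (C2, C4, C5, C6) meet the condition.

4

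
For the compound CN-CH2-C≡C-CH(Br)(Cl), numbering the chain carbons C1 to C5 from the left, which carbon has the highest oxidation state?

Tallying each carbon's bonds:
C1: 1C, 3N → 0 + 3 = +3
C2: 2C, 2H → 0 − 2 = -2
C3: 4C → 0 = 0
C4: 4C → 0 = 0
C5: 1C, 1H, 1Cl, 1Br → 0 − 1 + 1 + 1 = +1
The most oxidised carbon is C1 at +3.

C1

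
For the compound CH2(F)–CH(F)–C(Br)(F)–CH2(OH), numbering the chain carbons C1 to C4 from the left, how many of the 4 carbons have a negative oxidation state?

Each bond to a more electronegative atom (O, N, halogen) counts +1, each bond to a less electronegative atom (H, metal, B, Si) counts −1, and each C–C bond counts 0. Tallying each carbon:
C1: 1C, 2H, 1F → 0 − 2 + 1 = -1
C2: 2C, 1H, 1F → 0 − 1 + 1 = 0
C3: 2C, 1F, 1Br → 0 + 1 + 1 = +2
C4: 1C, 2H, 1O → 0 − 2 + 1 = -1
2 carbons (C1, C4) meet the condition.

2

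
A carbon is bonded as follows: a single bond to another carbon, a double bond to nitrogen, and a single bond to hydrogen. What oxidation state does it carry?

+1

The carbon has one bond to C (0), one bond to H (-1), a double bond to N (2×+1 = +2).
Oxidation state = 0 − 1 + 2 = +1.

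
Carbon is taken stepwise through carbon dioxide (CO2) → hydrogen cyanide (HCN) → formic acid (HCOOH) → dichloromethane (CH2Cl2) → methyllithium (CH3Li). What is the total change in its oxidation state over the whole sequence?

Carbon oxidation states along the series — carbon dioxide: +4, hydrogen cyanide: +2, formic acid: +2, dichloromethane: 0, methyllithium: -4.
Net change = -4 − (+4) = -8.

-8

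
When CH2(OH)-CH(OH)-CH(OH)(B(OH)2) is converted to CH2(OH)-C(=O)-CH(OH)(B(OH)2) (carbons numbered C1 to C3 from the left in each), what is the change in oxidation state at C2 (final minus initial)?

+2

Before: C2 has 2 bonds to C, 1 bond to H, 1 bond to O → oxidation state 0.
After: C2 has 2 bonds to C, 2 bonds to O → oxidation state +2.
Δ = +2 − (0) = +2, so this is an oxidation at C2.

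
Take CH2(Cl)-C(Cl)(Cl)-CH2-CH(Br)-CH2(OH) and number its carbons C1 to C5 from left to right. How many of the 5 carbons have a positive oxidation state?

Tallying each carbon's bonds:
C1: 1C, 2H, 1Cl → 0 − 2 + 1 = -1
C2: 2C, 2Cl → 0 + 2 = +2
C3: 2C, 2H → 0 − 2 = -2
C4: 2C, 1H, 1Br → 0 − 1 + 1 = 0
C5: 1C, 2H, 1O → 0 − 2 + 1 = -1
1 carbon (C2) meets the condition.

1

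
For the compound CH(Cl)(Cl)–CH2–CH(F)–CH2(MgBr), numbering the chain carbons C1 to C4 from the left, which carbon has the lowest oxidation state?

C4

Assign +1 per bond to O/N/halogen, −1 per bond to H or an electropositive element, and 0 per bond to carbon. Tallying each carbon:
C1: 1C, 1H, 2Cl → 0 − 1 + 2 = +1
C2: 2C, 2H → 0 − 2 = -2
C3: 2C, 1H, 1F → 0 − 1 + 1 = 0
C4: 1C, 2H, 1Mg → 0 − 2 − 1 = -3
The most reduced carbon is C4 at -3.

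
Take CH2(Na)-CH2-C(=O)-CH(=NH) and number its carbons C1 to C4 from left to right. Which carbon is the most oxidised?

C3

Assign +1 per bond to O/N/halogen, −1 per bond to H or an electropositive element, and 0 per bond to carbon. Tallying each carbon:
C1: 1C, 2H, 1Na → 0 − 2 − 1 = -3
C2: 2C, 2H → 0 − 2 = -2
C3: 2C, 2O → 0 + 2 = +2
C4: 1C, 1H, 2N → 0 − 1 + 2 = +1
The most oxidised carbon is C3 at +2.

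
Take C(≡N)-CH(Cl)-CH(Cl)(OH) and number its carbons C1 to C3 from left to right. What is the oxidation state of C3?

Assign +1 per bond to O/N/halogen, −1 per bond to H or an electropositive element, and 0 per bond to carbon.
C3 has one bond to C (0), one bond to Cl (+1), one bond to H (-1), one bond to O (+1).
Oxidation state = 0 + 1 − 1 + 1 = +1.

+1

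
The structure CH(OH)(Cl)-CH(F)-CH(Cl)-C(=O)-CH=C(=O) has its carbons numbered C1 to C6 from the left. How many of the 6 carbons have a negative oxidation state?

Count +1 for every bond to an atom more electronegative than carbon and −1 for every bond to one less electronegative; C–C bonds are 0. Tallying each carbon:
C1: 1C, 1H, 1O, 1Cl → 0 − 1 + 1 + 1 = +1
C2: 2C, 1H, 1F → 0 − 1 + 1 = 0
C3: 2C, 1H, 1Cl → 0 − 1 + 1 = 0
C4: 2C, 2O → 0 + 2 = +2
C5: 3C, 1H → 0 − 1 = -1
C6: 2C, 2O → 0 + 2 = +2
1 carbon (C5) meets the condition.

1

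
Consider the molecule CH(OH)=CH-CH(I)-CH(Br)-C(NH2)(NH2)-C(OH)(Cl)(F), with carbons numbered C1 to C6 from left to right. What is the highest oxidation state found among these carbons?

+3

Tallying each carbon's bonds:
C1: 2C, 1H, 1O → 0 − 1 + 1 = 0
C2: 3C, 1H → 0 − 1 = -1
C3: 2C, 1H, 1I → 0 − 1 + 1 = 0
C4: 2C, 1H, 1Br → 0 − 1 + 1 = 0
C5: 2C, 2N → 0 + 2 = +2
C6: 1C, 1O, 1F, 1Cl → 0 + 1 + 1 + 1 = +3
The highest value is +3.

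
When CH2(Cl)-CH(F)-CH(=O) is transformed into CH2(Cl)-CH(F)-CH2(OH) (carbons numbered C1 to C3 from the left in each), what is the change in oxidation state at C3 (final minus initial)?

Before: C3 has 1 bond to C, 1 bond to H, 2 bonds to O → oxidation state +1.
After: C3 has 1 bond to C, 2 bonds to H, 1 bond to O → oxidation state -1.
Δ = -1 − (+1) = -2, so this is a reduction at C3.

-2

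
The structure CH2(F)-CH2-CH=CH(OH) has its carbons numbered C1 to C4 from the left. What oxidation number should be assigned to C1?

-1

C1 has one bond to C (0), one bond to H (-1), one bond to F (+1), one bond to H (-1).
Oxidation state = 0 − 1 + 1 − 1 = -1.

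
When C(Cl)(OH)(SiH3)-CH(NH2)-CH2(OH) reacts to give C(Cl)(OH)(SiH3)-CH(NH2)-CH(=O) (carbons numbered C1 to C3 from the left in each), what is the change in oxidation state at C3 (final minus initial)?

+2

Before: C3 has 1 bond to C, 2 bonds to H, 1 bond to O → oxidation state -1.
After: C3 has 1 bond to C, 1 bond to H, 2 bonds to O → oxidation state +1.
Δ = +1 − (-1) = +2, so this is an oxidation at C3.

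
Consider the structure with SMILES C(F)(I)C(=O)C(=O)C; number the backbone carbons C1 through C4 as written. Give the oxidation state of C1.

Assign +1 per bond to O/N/halogen, −1 per bond to H or an electropositive element, and 0 per bond to carbon.
C1 has one bond to C (0), one bond to F (+1), one bond to H (-1), one bond to I (+1).
Oxidation state = 0 + 1 − 1 + 1 = +1.

+1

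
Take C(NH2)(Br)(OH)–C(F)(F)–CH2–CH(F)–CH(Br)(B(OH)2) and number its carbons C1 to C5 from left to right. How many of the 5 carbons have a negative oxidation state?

Count +1 for every bond to an atom more electronegative than carbon and −1 for every bond to one less electronegative; C–C bonds are 0. Tallying each carbon:
C1: 1C, 1O, 1N, 1Br → 0 + 1 + 1 + 1 = +3
C2: 2C, 2F → 0 + 2 = +2
C3: 2C, 2H → 0 − 2 = -2
C4: 2C, 1H, 1F → 0 − 1 + 1 = 0
C5: 1C, 1H, 1Br, 1B → 0 − 1 + 1 − 1 = -1
2 carbons (C3, C5) meet the condition.

2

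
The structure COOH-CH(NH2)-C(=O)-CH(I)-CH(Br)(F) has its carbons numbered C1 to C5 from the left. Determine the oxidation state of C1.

+3

Bonds to more-electronegative neighbours contribute +1 each, bonds to H or metals contribute −1 each, and C–C bonds contribute 0.
C1 has one bond to C (0), one bond to O (+1), a double bond to O (2×+1 = +2).
Oxidation state = 0 + 1 + 2 = +3.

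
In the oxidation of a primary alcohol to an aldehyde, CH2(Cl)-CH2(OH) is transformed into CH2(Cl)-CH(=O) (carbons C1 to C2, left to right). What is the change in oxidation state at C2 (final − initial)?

Before: C2 has 1 bond to C, 2 bonds to H, 1 bond to O → oxidation state -1.
After: C2 has 1 bond to C, 1 bond to H, 2 bonds to O → oxidation state +1.
Δ = +1 − (-1) = +2, so this is an oxidation at C2.

+2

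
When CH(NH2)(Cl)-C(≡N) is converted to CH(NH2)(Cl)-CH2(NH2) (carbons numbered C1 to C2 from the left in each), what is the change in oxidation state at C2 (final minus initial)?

Before: C2 has 1 bond to C, 3 bonds to N → oxidation state +3.
After: C2 has 1 bond to C, 2 bonds to H, 1 bond to N → oxidation state -1.
Δ = -1 − (+3) = -4, so this is a reduction at C2.

-4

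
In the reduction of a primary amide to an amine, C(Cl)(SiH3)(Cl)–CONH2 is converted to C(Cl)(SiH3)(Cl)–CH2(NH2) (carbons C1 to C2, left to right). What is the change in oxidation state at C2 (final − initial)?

-4

Before: C2 has 1 bond to C, 2 bonds to O, 1 bond to N → oxidation state +3.
After: C2 has 1 bond to C, 2 bonds to H, 1 bond to N → oxidation state -1.
Δ = -1 − (+3) = -4, so this is a reduction at C2.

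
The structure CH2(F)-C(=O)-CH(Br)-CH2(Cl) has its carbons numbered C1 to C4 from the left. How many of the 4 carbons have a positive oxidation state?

1

Assign +1 per bond to O/N/halogen, −1 per bond to H or an electropositive element, and 0 per bond to carbon. Tallying each carbon:
C1: 1C, 2H, 1F → 0 − 2 + 1 = -1
C2: 2C, 2O → 0 + 2 = +2
C3: 2C, 1H, 1Br → 0 − 1 + 1 = 0
C4: 1C, 2H, 1Cl → 0 − 2 + 1 = -1
1 carbon (C2) meets the condition.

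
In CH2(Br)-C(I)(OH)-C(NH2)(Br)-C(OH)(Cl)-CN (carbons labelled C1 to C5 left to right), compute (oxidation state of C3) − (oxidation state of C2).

C3: 2C, 1N, 1Br → 0 + 1 + 1 = +2
C2: 2C, 1O, 1I → 0 + 1 + 1 = +2
Difference: +2 − (+2) = 0.

0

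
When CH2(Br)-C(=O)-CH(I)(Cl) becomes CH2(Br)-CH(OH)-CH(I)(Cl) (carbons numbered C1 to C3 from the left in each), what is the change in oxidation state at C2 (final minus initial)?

-2

Before: C2 has 2 bonds to C, 2 bonds to O → oxidation state +2.
After: C2 has 2 bonds to C, 1 bond to H, 1 bond to O → oxidation state 0.
Δ = 0 − (+2) = -2, so this is a reduction at C2.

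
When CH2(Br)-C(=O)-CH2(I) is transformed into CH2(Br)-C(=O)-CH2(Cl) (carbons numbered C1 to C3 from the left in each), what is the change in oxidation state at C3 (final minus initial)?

Before: C3 has 1 bond to C, 2 bonds to H, 1 bond to I → oxidation state -1.
After: C3 has 1 bond to C, 2 bonds to H, 1 bond to Cl → oxidation state -1.
Δ = -1 − (-1) = 0, so no net redox change at C3.

0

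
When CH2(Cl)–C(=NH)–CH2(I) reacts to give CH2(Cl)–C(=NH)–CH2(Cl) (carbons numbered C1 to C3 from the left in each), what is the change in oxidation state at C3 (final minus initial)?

Before: C3 has 1 bond to C, 2 bonds to H, 1 bond to I → oxidation state -1.
After: C3 has 1 bond to C, 2 bonds to H, 1 bond to Cl → oxidation state -1.
Δ = -1 − (-1) = 0, so no net redox change at C3.

0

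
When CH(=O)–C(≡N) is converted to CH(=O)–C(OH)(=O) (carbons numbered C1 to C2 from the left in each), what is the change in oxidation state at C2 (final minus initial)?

0

Before: C2 has 1 bond to C, 3 bonds to N → oxidation state +3.
After: C2 has 1 bond to C, 3 bonds to O → oxidation state +3.
Δ = +3 − (+3) = 0, so no net redox change at C2.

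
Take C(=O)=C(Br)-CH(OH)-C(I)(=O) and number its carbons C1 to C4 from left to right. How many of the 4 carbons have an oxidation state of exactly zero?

Count +1 for every bond to an atom more electronegative than carbon and −1 for every bond to one less electronegative; C–C bonds are 0. Tallying each carbon:
C1: 2C, 2O → 0 + 2 = +2
C2: 3C, 1Br → 0 + 1 = +1
C3: 2C, 1H, 1O → 0 − 1 + 1 = 0
C4: 1C, 2O, 1I → 0 + 2 + 1 = +3
1 carbon (C3) meets the condition.

1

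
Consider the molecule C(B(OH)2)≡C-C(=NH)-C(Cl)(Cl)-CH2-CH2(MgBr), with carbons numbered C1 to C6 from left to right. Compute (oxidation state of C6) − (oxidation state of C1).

C6: 1C, 2H, 1Mg → 0 − 2 − 1 = -3
C1: 3C, 1B → 0 − 1 = -1
Difference: -3 − (-1) = -2.

-2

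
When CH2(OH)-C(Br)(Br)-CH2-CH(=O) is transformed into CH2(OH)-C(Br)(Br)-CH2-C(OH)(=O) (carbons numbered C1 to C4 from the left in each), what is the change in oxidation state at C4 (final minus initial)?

+2

Before: C4 has 1 bond to C, 1 bond to H, 2 bonds to O → oxidation state +1.
After: C4 has 1 bond to C, 3 bonds to O → oxidation state +3.
Δ = +3 − (+1) = +2, so this is an oxidation at C4.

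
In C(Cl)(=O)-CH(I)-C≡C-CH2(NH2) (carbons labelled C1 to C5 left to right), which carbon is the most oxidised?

C1

Tallying each carbon's bonds:
C1: 1C, 2O, 1Cl → 0 + 2 + 1 = +3
C2: 2C, 1H, 1I → 0 − 1 + 1 = 0
C3: 4C → 0 = 0
C4: 4C → 0 = 0
C5: 1C, 2H, 1N → 0 − 2 + 1 = -1
The most oxidised carbon is C1 at +3.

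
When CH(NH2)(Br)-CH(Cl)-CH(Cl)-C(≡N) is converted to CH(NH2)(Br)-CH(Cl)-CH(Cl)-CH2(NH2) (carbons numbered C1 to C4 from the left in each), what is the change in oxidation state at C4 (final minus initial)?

-4

Before: C4 has 1 bond to C, 3 bonds to N → oxidation state +3.
After: C4 has 1 bond to C, 2 bonds to H, 1 bond to N → oxidation state -1.
Δ = -1 − (+3) = -4, so this is a reduction at C4.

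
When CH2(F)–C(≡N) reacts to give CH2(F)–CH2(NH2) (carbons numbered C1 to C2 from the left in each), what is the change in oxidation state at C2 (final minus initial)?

-4

Before: C2 has 1 bond to C, 3 bonds to N → oxidation state +3.
After: C2 has 1 bond to C, 2 bonds to H, 1 bond to N → oxidation state -1.
Δ = -1 − (+3) = -4, so this is a reduction at C2.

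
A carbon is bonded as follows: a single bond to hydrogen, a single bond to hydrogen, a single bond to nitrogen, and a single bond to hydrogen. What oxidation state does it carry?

Assign +1 per bond to O/N/halogen, −1 per bond to H or an electropositive element, and 0 per bond to carbon.
The carbon has one bond to H (-1), one bond to N (+1), one bond to H (-1), one bond to H (-1).
Oxidation state = -1 + 1 − 1 − 1 = -2.

-2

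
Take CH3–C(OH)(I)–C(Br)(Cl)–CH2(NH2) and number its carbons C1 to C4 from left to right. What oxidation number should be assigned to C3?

C3 has one bond to C (0), one bond to C (0), one bond to Br (+1), one bond to Cl (+1).
Oxidation state = 0 + 0 + 1 + 1 = +2.

+2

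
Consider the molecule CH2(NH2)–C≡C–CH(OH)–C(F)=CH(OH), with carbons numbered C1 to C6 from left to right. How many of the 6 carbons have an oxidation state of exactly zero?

Bonds to more-electronegative neighbours contribute +1 each, bonds to H or metals contribute −1 each, and C–C bonds contribute 0. Tallying each carbon:
C1: 1C, 2H, 1N → 0 − 2 + 1 = -1
C2: 4C → 0 = 0
C3: 4C → 0 = 0
C4: 2C, 1H, 1O → 0 − 1 + 1 = 0
C5: 3C, 1F → 0 + 1 = +1
C6: 2C, 1H, 1O → 0 − 1 + 1 = 0
4 carbons (C2, C3, C4, C6) meet the condition.

4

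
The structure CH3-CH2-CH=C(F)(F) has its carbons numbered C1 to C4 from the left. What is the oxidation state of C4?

Assign +1 per bond to O/N/halogen, −1 per bond to H or an electropositive element, and 0 per bond to carbon.
C4 has a double bond to C (2×0 = 0), one bond to F (+1), one bond to F (+1).
Oxidation state = 0 + 1 + 1 = +2.

+2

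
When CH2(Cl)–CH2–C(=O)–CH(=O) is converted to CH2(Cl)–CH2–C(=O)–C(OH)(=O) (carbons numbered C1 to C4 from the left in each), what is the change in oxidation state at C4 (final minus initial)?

+2

Before: C4 has 1 bond to C, 1 bond to H, 2 bonds to O → oxidation state +1.
After: C4 has 1 bond to C, 3 bonds to O → oxidation state +3.
Δ = +3 − (+1) = +2, so this is an oxidation at C4.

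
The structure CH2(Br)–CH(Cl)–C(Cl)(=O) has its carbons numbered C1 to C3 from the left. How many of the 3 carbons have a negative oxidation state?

Count +1 for every bond to an atom more electronegative than carbon and −1 for every bond to one less electronegative; C–C bonds are 0. Tallying each carbon:
C1: 1C, 2H, 1Br → 0 − 2 + 1 = -1
C2: 2C, 1H, 1Cl → 0 − 1 + 1 = 0
C3: 1C, 2O, 1Cl → 0 + 2 + 1 = +3
1 carbon (C1) meets the condition.

1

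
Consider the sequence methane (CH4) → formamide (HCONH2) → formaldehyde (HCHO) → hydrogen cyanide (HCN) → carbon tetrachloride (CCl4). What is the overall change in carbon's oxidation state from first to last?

+8

Carbon oxidation states along the series — methane: -4, formamide: +2, formaldehyde: 0, hydrogen cyanide: +2, carbon tetrachloride: +4.
Net change = +4 − (-4) = +8.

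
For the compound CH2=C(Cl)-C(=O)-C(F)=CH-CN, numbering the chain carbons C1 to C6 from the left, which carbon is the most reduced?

Count +1 for every bond to an atom more electronegative than carbon and −1 for every bond to one less electronegative; C–C bonds are 0. Tallying each carbon:
C1: 2C, 2H → 0 − 2 = -2
C2: 3C, 1Cl → 0 + 1 = +1
C3: 2C, 2O → 0 + 2 = +2
C4: 3C, 1F → 0 + 1 = +1
C5: 3C, 1H → 0 − 1 = -1
C6: 1C, 3N → 0 + 3 = +3
The most reduced carbon is C1 at -2.

C1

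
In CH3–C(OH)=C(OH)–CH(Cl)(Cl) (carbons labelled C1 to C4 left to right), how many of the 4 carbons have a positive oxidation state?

3

Bonds to more-electronegative neighbours contribute +1 each, bonds to H or metals contribute −1 each, and C–C bonds contribute 0. Tallying each carbon:
C1: 1C, 3H → 0 − 3 = -3
C2: 3C, 1O → 0 + 1 = +1
C3: 3C, 1O → 0 + 1 = +1
C4: 1C, 1H, 2Cl → 0 − 1 + 2 = +1
3 carbons (C2, C3, C4) meet the condition.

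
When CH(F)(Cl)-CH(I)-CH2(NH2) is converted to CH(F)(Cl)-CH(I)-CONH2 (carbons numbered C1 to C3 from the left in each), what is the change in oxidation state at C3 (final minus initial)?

+4

Before: C3 has 1 bond to C, 2 bonds to H, 1 bond to N → oxidation state -1.
After: C3 has 1 bond to C, 2 bonds to O, 1 bond to N → oxidation state +3.
Δ = +3 − (-1) = +4, so this is an oxidation at C3.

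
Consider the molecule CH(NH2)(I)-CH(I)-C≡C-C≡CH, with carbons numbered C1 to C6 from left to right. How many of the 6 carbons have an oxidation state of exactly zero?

4

Assign +1 per bond to O/N/halogen, −1 per bond to H or an electropositive element, and 0 per bond to carbon. Tallying each carbon:
C1: 1C, 1H, 1N, 1I → 0 − 1 + 1 + 1 = +1
C2: 2C, 1H, 1I → 0 − 1 + 1 = 0
C3: 4C → 0 = 0
C4: 4C → 0 = 0
C5: 4C → 0 = 0
C6: 3C, 1H → 0 − 1 = -1
4 carbons (C2, C3, C4, C5) meet the condition.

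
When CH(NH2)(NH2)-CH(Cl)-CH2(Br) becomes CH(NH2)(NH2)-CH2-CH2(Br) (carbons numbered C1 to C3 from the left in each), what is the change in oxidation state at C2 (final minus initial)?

-2

Before: C2 has 2 bonds to C, 1 bond to H, 1 bond to Cl → oxidation state 0.
After: C2 has 2 bonds to C, 2 bonds to H → oxidation state -2.
Δ = -2 − (0) = -2, so this is a reduction at C2.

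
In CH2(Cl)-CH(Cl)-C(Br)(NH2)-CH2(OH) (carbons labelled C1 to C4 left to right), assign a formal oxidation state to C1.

-1

Assign +1 per bond to O/N/halogen, −1 per bond to H or an electropositive element, and 0 per bond to carbon.
C1 has one bond to C (0), one bond to H (-1), one bond to H (-1), one bond to Cl (+1).
Oxidation state = 0 − 1 − 1 + 1 = -1.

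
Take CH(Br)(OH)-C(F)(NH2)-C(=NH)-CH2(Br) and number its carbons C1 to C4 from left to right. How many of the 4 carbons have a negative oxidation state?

1

Tallying each carbon's bonds:
C1: 1C, 1H, 1O, 1Br → 0 − 1 + 1 + 1 = +1
C2: 2C, 1N, 1F → 0 + 1 + 1 = +2
C3: 2C, 2N → 0 + 2 = +2
C4: 1C, 2H, 1Br → 0 − 2 + 1 = -1
1 carbon (C4) meets the condition.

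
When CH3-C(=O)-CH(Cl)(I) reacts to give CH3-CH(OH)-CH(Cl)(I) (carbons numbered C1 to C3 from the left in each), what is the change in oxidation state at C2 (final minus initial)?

-2

Before: C2 has 2 bonds to C, 2 bonds to O → oxidation state +2.
After: C2 has 2 bonds to C, 1 bond to H, 1 bond to O → oxidation state 0.
Δ = 0 − (+2) = -2, so this is a reduction at C2.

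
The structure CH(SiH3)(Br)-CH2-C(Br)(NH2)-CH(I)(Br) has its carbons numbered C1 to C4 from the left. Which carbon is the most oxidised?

Tallying each carbon's bonds:
C1: 1C, 1H, 1Br, 1Si → 0 − 1 + 1 − 1 = -1
C2: 2C, 2H → 0 − 2 = -2
C3: 2C, 1N, 1Br → 0 + 1 + 1 = +2
C4: 1C, 1H, 1Br, 1I → 0 − 1 + 1 + 1 = +1
The most oxidised carbon is C3 at +2.

C3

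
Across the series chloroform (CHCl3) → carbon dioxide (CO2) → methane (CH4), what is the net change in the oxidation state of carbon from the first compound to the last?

Carbon oxidation states along the series — chloroform: +2, carbon dioxide: +4, methane: -4.
Net change = -4 − (+2) = -6.

-6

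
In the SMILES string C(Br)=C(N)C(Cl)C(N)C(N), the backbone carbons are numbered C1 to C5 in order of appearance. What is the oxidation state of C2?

+1

C2 has a double bond to C (2×0 = 0), one bond to C (0), one bond to N (+1).
Oxidation state = 0 + 0 + 1 = +1.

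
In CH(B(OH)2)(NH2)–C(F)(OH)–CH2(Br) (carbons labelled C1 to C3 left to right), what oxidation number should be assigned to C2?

+2

Assign +1 per bond to O/N/halogen, −1 per bond to H or an electropositive element, and 0 per bond to carbon.
C2 has one bond to C (0), one bond to C (0), one bond to F (+1), one bond to O (+1).
Oxidation state = 0 + 0 + 1 + 1 = +2.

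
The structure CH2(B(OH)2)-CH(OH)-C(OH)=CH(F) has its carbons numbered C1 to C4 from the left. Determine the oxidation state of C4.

C4 has a double bond to C (2×0 = 0), one bond to F (+1), one bond to H (-1).
Oxidation state = 0 + 1 − 1 = 0.

0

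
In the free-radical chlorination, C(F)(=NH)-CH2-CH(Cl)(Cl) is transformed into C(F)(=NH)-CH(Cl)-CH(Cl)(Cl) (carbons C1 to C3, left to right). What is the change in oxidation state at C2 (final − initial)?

+2

Before: C2 has 2 bonds to C, 2 bonds to H → oxidation state -2.
After: C2 has 2 bonds to C, 1 bond to H, 1 bond to Cl → oxidation state 0.
Δ = 0 − (-2) = +2, so this is an oxidation at C2.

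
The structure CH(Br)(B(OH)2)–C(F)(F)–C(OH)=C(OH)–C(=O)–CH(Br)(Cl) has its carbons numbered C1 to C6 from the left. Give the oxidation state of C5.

C5 has one bond to C (0), one bond to C (0), a double bond to O (2×+1 = +2).
Oxidation state = 0 + 0 + 2 = +2.

+2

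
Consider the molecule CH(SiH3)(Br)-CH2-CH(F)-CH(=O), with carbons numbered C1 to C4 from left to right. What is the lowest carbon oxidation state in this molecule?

-2

Bonds to more-electronegative neighbours contribute +1 each, bonds to H or metals contribute −1 each, and C–C bonds contribute 0. Tallying each carbon:
C1: 1C, 1H, 1Br, 1Si → 0 − 1 + 1 − 1 = -1
C2: 2C, 2H → 0 − 2 = -2
C3: 2C, 1H, 1F → 0 − 1 + 1 = 0
C4: 1C, 1H, 2O → 0 − 1 + 2 = +1
The lowest value is -2.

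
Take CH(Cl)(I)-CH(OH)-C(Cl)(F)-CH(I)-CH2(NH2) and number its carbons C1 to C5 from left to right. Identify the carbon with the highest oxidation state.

Assign +1 per bond to O/N/halogen, −1 per bond to H or an electropositive element, and 0 per bond to carbon. Tallying each carbon:
C1: 1C, 1H, 1Cl, 1I → 0 − 1 + 1 + 1 = +1
C2: 2C, 1H, 1O → 0 − 1 + 1 = 0
C3: 2C, 1F, 1Cl → 0 + 1 + 1 = +2
C4: 2C, 1H, 1I → 0 − 1 + 1 = 0
C5: 1C, 2H, 1N → 0 − 2 + 1 = -1
The most oxidised carbon is C3 at +2.

C3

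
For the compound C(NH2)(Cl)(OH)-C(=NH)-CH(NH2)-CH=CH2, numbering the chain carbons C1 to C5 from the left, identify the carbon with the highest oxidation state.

Each bond to a more electronegative atom (O, N, halogen) counts +1, each bond to a less electronegative atom (H, metal, B, Si) counts −1, and each C–C bond counts 0. Tallying each carbon:
C1: 1C, 1O, 1N, 1Cl → 0 + 1 + 1 + 1 = +3
C2: 2C, 2N → 0 + 2 = +2
C3: 2C, 1H, 1N → 0 − 1 + 1 = 0
C4: 3C, 1H → 0 − 1 = -1
C5: 2C, 2H → 0 − 2 = -2
The most oxidised carbon is C1 at +3.

C1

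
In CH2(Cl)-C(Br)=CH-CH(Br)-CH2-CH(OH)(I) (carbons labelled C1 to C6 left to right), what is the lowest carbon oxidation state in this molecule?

Bonds to more-electronegative neighbours contribute +1 each, bonds to H or metals contribute −1 each, and C–C bonds contribute 0. Tallying each carbon:
C1: 1C, 2H, 1Cl → 0 − 2 + 1 = -1
C2: 3C, 1Br → 0 + 1 = +1
C3: 3C, 1H → 0 − 1 = -1
C4: 2C, 1H, 1Br → 0 − 1 + 1 = 0
C5: 2C, 2H → 0 − 2 = -2
C6: 1C, 1H, 1O, 1I → 0 − 1 + 1 + 1 = +1
The lowest value is -2.

-2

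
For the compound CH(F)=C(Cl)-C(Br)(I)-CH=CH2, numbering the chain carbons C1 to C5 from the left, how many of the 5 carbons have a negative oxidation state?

2

Tallying each carbon's bonds:
C1: 2C, 1H, 1F → 0 − 1 + 1 = 0
C2: 3C, 1Cl → 0 + 1 = +1
C3: 2C, 1Br, 1I → 0 + 1 + 1 = +2
C4: 3C, 1H → 0 − 1 = -1
C5: 2C, 2H → 0 − 2 = -2
2 carbons (C4, C5) meet the condition.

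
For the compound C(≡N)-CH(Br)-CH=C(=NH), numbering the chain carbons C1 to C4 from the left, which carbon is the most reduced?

C3

Bonds to more-electronegative neighbours contribute +1 each, bonds to H or metals contribute −1 each, and C–C bonds contribute 0. Tallying each carbon:
C1: 1C, 3N → 0 + 3 = +3
C2: 2C, 1H, 1Br → 0 − 1 + 1 = 0
C3: 3C, 1H → 0 − 1 = -1
C4: 2C, 2N → 0 + 2 = +2
The most reduced carbon is C3 at -1.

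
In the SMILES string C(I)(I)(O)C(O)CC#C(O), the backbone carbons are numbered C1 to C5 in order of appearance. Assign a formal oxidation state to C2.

C2 has one bond to C (0), one bond to C (0), one bond to O (+1), one bond to H (-1).
Oxidation state = 0 + 0 + 1 − 1 = 0.

0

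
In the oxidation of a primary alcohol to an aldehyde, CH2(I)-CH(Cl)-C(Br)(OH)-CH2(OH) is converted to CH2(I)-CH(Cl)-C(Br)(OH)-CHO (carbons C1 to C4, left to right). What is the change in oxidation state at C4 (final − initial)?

+2

Before: C4 has 1 bond to C, 2 bonds to H, 1 bond to O → oxidation state -1.
After: C4 has 1 bond to C, 1 bond to H, 2 bonds to O → oxidation state +1.
Δ = +1 − (-1) = +2, so this is an oxidation at C4.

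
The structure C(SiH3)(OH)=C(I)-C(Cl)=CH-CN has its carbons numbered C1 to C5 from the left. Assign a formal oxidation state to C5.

Count +1 for every bond to an atom more electronegative than carbon and −1 for every bond to one less electronegative; C–C bonds are 0.
C5 has one bond to C (0), a triple bond to N (3×+1 = +3).
Oxidation state = 0 + 3 = +3.

+3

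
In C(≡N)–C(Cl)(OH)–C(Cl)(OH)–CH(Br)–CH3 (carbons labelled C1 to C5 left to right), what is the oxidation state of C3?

C3 has one bond to C (0), one bond to C (0), one bond to Cl (+1), one bond to O (+1).
Oxidation state = 0 + 0 + 1 + 1 = +2.

+2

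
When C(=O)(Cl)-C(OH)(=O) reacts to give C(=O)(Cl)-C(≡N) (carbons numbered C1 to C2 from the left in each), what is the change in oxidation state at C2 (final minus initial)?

Before: C2 has 1 bond to C, 3 bonds to O → oxidation state +3.
After: C2 has 1 bond to C, 3 bonds to N → oxidation state +3.
Δ = +3 − (+3) = 0, so no net redox change at C2.

0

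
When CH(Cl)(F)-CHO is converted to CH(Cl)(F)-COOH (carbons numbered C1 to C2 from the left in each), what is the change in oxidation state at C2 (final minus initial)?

Before: C2 has 1 bond to C, 1 bond to H, 2 bonds to O → oxidation state +1.
After: C2 has 1 bond to C, 3 bonds to O → oxidation state +3.
Δ = +3 − (+1) = +2, so this is an oxidation at C2.

+2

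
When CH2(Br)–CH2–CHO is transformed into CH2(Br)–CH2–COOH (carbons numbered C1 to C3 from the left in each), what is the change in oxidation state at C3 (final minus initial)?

+2

Before: C3 has 1 bond to C, 1 bond to H, 2 bonds to O → oxidation state +1.
After: C3 has 1 bond to C, 3 bonds to O → oxidation state +3.
Δ = +3 − (+1) = +2, so this is an oxidation at C3.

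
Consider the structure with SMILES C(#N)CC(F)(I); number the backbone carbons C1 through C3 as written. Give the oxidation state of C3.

Assign +1 per bond to O/N/halogen, −1 per bond to H or an electropositive element, and 0 per bond to carbon.
C3 has one bond to C (0), one bond to F (+1), one bond to I (+1), one bond to H (-1).
Oxidation state = 0 + 1 + 1 − 1 = +1.

+1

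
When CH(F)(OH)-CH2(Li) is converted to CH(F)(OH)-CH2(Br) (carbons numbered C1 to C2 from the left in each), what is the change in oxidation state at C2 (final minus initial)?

Before: C2 has 1 bond to C, 2 bonds to H, 1 bond to Li → oxidation state -3.
After: C2 has 1 bond to C, 2 bonds to H, 1 bond to Br → oxidation state -1.
Δ = -1 − (-3) = +2, so this is an oxidation at C2.

+2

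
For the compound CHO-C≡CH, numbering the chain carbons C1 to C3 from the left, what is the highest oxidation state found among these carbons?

Count +1 for every bond to an atom more electronegative than carbon and −1 for every bond to one less electronegative; C–C bonds are 0. Tallying each carbon:
C1: 1C, 1H, 2O → 0 − 1 + 2 = +1
C2: 4C → 0 = 0
C3: 3C, 1H → 0 − 1 = -1
The highest value is +1.

+1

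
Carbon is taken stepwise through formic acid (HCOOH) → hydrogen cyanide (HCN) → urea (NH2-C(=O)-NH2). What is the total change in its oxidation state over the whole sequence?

Carbon oxidation states along the series — formic acid: +2, hydrogen cyanide: +2, urea: +4.
Net change = +4 − (+2) = +2.

+2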